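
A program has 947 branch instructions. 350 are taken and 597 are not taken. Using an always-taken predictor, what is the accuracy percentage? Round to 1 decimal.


Predictor: always-taken
Correct predictions = 350
Accuracy = 350 / 947 * 100 = 37.0%

37.0


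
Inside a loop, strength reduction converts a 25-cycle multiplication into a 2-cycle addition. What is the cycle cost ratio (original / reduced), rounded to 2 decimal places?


Ratio = mult_cost / add_cost = 25 / 2 = 12.5

12.5


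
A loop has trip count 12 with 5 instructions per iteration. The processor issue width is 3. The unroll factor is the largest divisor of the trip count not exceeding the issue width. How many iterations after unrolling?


Largest divisor of 12 <= 3 is 3
New iterations = 12 / 3 = 4

4


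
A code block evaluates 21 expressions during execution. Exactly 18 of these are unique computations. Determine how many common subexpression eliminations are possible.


CSE count = total expressions - unique expressions
= 21 - 18 = 3

3


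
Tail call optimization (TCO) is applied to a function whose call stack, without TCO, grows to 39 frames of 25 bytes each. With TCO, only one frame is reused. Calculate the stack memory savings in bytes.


Without TCO: 39 * 25 = 975 bytes
With TCO: reuse 1 frame = 25 bytes
Savings = 975 - 25 = 950

950


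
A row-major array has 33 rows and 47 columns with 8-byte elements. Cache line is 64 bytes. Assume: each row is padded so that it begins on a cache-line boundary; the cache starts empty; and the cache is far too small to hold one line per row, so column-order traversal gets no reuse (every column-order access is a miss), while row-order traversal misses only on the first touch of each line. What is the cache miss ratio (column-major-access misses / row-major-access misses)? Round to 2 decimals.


Each row occupies 47 * 8 = 376 bytes and starts on a line boundary, so it spans ceil(376 / 64) = 6 cache lines.
Row-major traversal misses (one per line touched): 33 * ceil(47 * 8 / 64) = 198
Column-major traversal misses (no reuse, every access misses): 33 * 47 = 1551
Ratio = 1551 / 198 = 7.83

7.83


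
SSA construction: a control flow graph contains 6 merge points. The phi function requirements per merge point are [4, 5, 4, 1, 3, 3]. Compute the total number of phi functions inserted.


Total phi functions = sum of phi functions at each join node
= 4 + 5 + 4 + 1 + 3 + 3 = 20

20


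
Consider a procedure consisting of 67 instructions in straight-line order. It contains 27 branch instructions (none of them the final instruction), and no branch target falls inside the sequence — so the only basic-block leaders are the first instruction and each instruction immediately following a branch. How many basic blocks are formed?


With no in-sequence branch targets, the leaders are the first instruction plus the instruction after each branch.
Number of basic blocks = branches + 1
= 27 + 1 = 28

28


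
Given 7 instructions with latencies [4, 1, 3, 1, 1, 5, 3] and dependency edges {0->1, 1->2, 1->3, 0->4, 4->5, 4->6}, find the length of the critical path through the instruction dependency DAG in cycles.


Compute longest path through dependency graph: dist(Ik) = max over predecessors of dist + latency(Ik).
dist(I0) = latency 4 = 4
dist(I1) = dist(I0) + 1 = 4 + 1 = 5
dist(I2) = dist(I1) + 3 = 5 + 3 = 8
dist(I3) = dist(I1) + 1 = 5 + 1 = 6
dist(I4) = dist(I0) + 1 = 4 + 1 = 5
dist(I5) = dist(I4) + 5 = 5 + 5 = 10
dist(I6) = dist(I4) + 3 = 5 + 3 = 8
Critical path = max dist = 10

10


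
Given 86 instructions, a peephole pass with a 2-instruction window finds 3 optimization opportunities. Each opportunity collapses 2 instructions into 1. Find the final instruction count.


Each match removes 1 instructions.
Total removed = 3 * 1 = 3
Remaining = 86 - 3 = 83

83


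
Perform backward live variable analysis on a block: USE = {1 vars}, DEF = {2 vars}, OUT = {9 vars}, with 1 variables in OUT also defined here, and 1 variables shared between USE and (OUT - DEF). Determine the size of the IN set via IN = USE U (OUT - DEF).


OUT - DEF: 9 - 1 = 8
|IN| = |USE| + |OUT - DEF| - |USE ∩ (OUT - DEF)| = 1 + 8 - 1 = 8

8


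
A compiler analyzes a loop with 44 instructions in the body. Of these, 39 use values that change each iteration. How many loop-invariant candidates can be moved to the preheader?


Invariant candidates = total - loop-dependent
= 44 - 39 = 5

5


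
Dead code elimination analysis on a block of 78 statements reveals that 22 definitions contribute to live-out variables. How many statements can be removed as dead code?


Dead code = total statements - live definitions
= 78 - 22 = 56

56


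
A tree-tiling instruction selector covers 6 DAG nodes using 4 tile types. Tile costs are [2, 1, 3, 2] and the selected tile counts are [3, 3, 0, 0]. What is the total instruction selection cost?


Total cost = sum(count_i * cost_i)
= 3*2 + 3*1 + 0*3 + 0*2
= 9

9


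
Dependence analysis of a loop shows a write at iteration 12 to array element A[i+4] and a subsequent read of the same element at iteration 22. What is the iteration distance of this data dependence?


Distance = read iteration - write iteration
= 22 - 12 = 10

10


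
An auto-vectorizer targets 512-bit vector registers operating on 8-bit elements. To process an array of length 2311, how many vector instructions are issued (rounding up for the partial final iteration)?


Width = 512 / 8 = 64 elements per vector op
Iterations = ceil(2311 / 64) = 37

37


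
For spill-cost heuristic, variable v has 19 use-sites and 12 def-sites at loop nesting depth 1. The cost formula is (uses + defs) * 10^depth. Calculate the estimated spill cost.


uses + defs = 19 + 12 = 31
10^1 = 10
Spill cost = 31 * 10 = 310

310


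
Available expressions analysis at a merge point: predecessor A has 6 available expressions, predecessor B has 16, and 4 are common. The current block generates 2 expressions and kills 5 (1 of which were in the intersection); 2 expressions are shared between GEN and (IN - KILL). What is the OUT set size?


IN = intersection of predecessors = 4
IN - KILL = 4 - 1 = 3
|OUT| = |GEN| + |IN - KILL| - |GEN ∩ (IN - KILL)| = 2 + 3 - 2 = 3

3


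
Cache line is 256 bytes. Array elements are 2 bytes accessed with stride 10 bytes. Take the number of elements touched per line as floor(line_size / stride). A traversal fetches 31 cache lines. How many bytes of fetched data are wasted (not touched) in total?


Elements per line = floor(256 / 10) = 25
Bytes used per line = 25 * 2 = 50
Wasted per line = 256 - 50 = 206
Total wasted = 206 * 31 = 6386

6386


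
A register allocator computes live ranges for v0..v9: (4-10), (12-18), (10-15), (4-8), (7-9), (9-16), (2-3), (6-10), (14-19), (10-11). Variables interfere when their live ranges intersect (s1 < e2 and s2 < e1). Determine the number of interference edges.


Check all pairs for overlapping intervals.
Two intervals (s1,e1) and (s2,e2) overlap if s1 < e2 and s2 < e1.
v0 (4-10) vs v1..v9: overlaps v3, v4, v5, v7 -> 4
v1 (12-18) vs v2..v9: overlaps v2, v5, v8 -> 3
v2 (10-15) vs v3..v9: overlaps v5, v8, v9 -> 3
v3 (4-8) vs v4..v9: overlaps v4, v7 -> 2
v4 (7-9) vs v5..v9: overlaps v7 -> 1
v5 (9-16) vs v6..v9: overlaps v7, v8, v9 -> 3
v6 (2-3) vs v7..v9: overlaps none -> 0
v7 (6-10) vs v8..v9: overlaps none -> 0
v8 (14-19) vs v9: overlaps none -> 0
Total overlapping pairs = 4 + 3 + 3 + 2 + 1 + 3 + 0 + 0 + 0 = 16

16


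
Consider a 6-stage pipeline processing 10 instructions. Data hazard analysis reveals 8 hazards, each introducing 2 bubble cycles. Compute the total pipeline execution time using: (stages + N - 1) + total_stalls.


Base cycles = 6 + 10 - 1 = 15
Total stalls = 8 * 2 = 16
Total = 15 + 16 = 31

31


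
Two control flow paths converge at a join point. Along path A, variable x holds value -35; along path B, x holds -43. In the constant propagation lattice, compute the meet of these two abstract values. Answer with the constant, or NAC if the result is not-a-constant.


Meet operation: if both paths give the same constant, result is that constant; if they differ, result is NAC (not-a-constant).
Path A: -35, Path B: -43 -> differ
Result: not-a-constant -> NAC

NAC


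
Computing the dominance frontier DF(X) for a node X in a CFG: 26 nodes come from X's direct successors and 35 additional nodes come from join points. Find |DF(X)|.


DF(X) = direct successor contributions + join point contributions
= 26 + 35 = 61

61


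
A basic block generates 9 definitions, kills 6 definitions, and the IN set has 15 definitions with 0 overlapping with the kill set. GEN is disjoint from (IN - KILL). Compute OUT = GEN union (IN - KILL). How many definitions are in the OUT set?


IN - KILL: 15 - 0 = 15 surviving definitions
OUT = GEN + surviving = 9 + 15 = 24

24


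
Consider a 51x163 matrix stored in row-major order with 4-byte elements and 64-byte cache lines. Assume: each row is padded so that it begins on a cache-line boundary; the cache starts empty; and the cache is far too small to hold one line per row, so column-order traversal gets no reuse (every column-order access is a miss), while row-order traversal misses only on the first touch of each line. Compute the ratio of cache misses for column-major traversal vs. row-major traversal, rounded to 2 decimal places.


Each row occupies 163 * 4 = 652 bytes and starts on a line boundary, so it spans ceil(652 / 64) = 11 cache lines.
Row-major traversal misses (one per line touched): 51 * ceil(163 * 4 / 64) = 561
Column-major traversal misses (no reuse, every access misses): 51 * 163 = 8313
Ratio = 8313 / 561 = 14.82

14.82


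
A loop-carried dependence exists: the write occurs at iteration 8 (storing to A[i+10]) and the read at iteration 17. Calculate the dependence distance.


Distance = read iteration - write iteration
= 17 - 8 = 9

9


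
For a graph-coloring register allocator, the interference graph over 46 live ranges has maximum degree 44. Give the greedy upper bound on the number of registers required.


Greedy coloring never needs more than (max_degree + 1) colors: when coloring a vertex, at most max_degree neighbors are already colored.
Upper bound = 44 + 1 = 45

45


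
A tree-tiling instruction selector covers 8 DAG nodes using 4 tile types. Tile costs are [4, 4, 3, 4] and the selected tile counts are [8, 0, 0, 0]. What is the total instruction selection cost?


Total cost = sum(count_i * cost_i)
= 8*4 + 0*4 + 0*3 + 0*4
= 32

32


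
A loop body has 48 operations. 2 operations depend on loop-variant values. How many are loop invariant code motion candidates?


Invariant candidates = total - loop-dependent
= 48 - 2 = 46

46


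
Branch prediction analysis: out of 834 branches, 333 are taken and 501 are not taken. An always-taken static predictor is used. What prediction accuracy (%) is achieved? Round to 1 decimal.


Predictor: always-taken
Correct predictions = 333
Accuracy = 333 / 834 * 100 = 39.9%

39.9


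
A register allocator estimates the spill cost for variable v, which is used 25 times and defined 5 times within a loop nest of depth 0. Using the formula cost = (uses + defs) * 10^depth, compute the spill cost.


uses + defs = 25 + 5 = 30
10^0 = 1
Spill cost = 30 * 1 = 30

30


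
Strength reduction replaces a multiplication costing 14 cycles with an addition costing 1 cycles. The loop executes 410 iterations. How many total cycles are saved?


Per-iteration saving = 14 - 1 = 13
Total saved = 410 * 13 = 5330

5330


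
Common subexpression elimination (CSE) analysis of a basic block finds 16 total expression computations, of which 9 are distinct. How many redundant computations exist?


CSE count = total expressions - unique expressions
= 16 - 9 = 7

7


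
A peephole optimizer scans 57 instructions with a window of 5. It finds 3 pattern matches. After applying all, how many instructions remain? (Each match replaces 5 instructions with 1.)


Each match removes 4 instructions.
Total removed = 3 * 4 = 12
Remaining = 57 - 12 = 45

45


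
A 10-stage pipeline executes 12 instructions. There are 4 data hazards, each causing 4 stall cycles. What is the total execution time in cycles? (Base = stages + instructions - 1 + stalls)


Base cycles = 10 + 12 - 1 = 21
Total stalls = 4 * 4 = 16
Total = 21 + 16 = 37

37


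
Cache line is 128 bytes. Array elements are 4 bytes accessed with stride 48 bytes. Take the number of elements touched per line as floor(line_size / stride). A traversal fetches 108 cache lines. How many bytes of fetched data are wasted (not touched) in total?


Elements per line = floor(128 / 48) = 2
Bytes used per line = 2 * 4 = 8
Wasted per line = 128 - 8 = 120
Total wasted = 120 * 108 = 12960

12960


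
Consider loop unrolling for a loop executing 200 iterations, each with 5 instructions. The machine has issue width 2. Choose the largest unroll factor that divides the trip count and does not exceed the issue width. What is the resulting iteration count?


Largest divisor of 200 <= 2 is 2
New iterations = 200 / 2 = 100

100


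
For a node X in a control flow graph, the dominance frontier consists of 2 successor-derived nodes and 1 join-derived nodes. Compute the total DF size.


DF(X) = direct successor contributions + join point contributions
= 2 + 1 = 3

3


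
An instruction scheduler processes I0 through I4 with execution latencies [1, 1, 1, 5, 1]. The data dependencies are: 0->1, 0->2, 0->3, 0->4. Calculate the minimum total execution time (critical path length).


Compute longest path through dependency graph: dist(Ik) = max over predecessors of dist + latency(Ik).
dist(I0) = latency 1 = 1
dist(I1) = dist(I0) + 1 = 1 + 1 = 2
dist(I2) = dist(I0) + 1 = 1 + 1 = 2
dist(I3) = dist(I0) + 5 = 1 + 5 = 6
dist(I4) = dist(I0) + 1 = 1 + 1 = 2
Critical path = max dist = 6

6


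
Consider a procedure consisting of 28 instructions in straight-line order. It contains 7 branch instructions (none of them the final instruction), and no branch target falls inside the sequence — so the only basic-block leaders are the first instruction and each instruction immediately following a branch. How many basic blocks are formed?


With no in-sequence branch targets, the leaders are the first instruction plus the instruction after each branch.
Number of basic blocks = branches + 1
= 7 + 1 = 8

8


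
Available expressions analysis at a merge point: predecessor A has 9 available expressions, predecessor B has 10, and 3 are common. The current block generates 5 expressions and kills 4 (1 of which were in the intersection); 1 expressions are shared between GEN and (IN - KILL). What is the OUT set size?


IN = intersection of predecessors = 3
IN - KILL = 3 - 1 = 2
|OUT| = |GEN| + |IN - KILL| - |GEN ∩ (IN - KILL)| = 5 + 2 - 1 = 6

6


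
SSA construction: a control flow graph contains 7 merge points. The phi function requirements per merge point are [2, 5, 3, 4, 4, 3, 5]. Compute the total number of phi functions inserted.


Total phi functions = sum of phi functions at each join node
= 2 + 5 + 3 + 4 + 4 + 3 + 5 = 26

26


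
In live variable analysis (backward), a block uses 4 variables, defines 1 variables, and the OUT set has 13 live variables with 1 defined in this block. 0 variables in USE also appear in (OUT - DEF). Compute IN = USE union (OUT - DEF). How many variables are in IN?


OUT - DEF: 13 - 1 = 12
|IN| = |USE| + |OUT - DEF| - |USE ∩ (OUT - DEF)| = 4 + 12 - 0 = 16

16


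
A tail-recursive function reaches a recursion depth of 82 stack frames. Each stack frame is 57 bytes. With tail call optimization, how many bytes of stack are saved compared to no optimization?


Without TCO: 82 * 57 = 4674 bytes
With TCO: reuse 1 frame = 57 bytes
Savings = 4674 - 57 = 4617

4617


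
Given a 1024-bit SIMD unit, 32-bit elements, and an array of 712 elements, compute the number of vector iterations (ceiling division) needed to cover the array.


Width = 1024 / 32 = 32 elements per vector op
Iterations = ceil(712 / 32) = 23

23


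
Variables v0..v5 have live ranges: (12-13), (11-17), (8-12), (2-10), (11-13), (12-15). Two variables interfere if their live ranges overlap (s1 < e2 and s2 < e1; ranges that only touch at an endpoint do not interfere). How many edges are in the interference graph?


Check all pairs for overlapping intervals.
Two intervals (s1,e1) and (s2,e2) overlap if s1 < e2 and s2 < e1.
v0 (12-13) vs v1..v5: overlaps v1, v4, v5 -> 3
v1 (11-17) vs v2..v5: overlaps v2, v4, v5 -> 3
v2 (8-12) vs v3..v5: overlaps v3, v4 -> 2
v3 (2-10) vs v4..v5: overlaps none -> 0
v4 (11-13) vs v5: overlaps v5 -> 1
Total overlapping pairs = 3 + 3 + 2 + 0 + 1 = 9

9


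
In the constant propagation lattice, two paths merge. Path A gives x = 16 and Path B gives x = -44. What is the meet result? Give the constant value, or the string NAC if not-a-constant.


Meet operation: if both paths give the same constant, result is that constant; if they differ, result is NAC (not-a-constant).
Path A: 16, Path B: -44 -> differ
Result: not-a-constant -> NAC

NAC


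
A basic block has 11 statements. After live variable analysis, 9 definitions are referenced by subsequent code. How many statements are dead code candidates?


Dead code = total statements - live definitions
= 11 - 9 = 2

2


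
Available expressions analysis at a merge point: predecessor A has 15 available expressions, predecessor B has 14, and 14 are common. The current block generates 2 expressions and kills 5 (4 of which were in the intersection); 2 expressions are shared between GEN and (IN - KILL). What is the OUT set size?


IN = intersection of predecessors = 14
IN - KILL = 14 - 4 = 10
|OUT| = |GEN| + |IN - KILL| - |GEN ∩ (IN - KILL)| = 2 + 10 - 2 = 10

10


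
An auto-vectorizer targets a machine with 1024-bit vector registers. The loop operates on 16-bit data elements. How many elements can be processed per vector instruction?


Width = SIMD bits / data type bits
= 1024 / 16 = 64

64


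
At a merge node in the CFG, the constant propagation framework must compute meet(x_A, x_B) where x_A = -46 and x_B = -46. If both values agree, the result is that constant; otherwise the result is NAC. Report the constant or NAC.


Meet operation: if both paths give the same constant, result is that constant; if they differ, result is NAC (not-a-constant).
Path A: -46, Path B: -46 -> equal
Result: constant -> -46

-46


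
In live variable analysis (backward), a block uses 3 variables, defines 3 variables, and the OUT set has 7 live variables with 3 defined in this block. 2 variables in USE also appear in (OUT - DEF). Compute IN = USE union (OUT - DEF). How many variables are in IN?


OUT - DEF: 7 - 3 = 4
|IN| = |USE| + |OUT - DEF| - |USE ∩ (OUT - DEF)| = 3 + 4 - 2 = 5

5


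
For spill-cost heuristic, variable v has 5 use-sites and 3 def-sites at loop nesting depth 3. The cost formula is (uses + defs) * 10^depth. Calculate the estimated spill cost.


uses + defs = 5 + 3 = 8
10^3 = 1000
Spill cost = 8 * 1000 = 8000

8000


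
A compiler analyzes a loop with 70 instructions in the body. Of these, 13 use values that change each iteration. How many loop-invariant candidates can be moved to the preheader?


Invariant candidates = total - loop-dependent
= 70 - 13 = 57

57


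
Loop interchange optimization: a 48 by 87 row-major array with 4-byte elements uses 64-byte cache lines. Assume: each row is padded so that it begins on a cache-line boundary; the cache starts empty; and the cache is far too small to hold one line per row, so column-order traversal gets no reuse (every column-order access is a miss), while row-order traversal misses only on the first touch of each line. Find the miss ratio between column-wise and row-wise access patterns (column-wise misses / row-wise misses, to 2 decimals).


Each row occupies 87 * 4 = 348 bytes and starts on a line boundary, so it spans ceil(348 / 64) = 6 cache lines.
Row-major traversal misses (one per line touched): 48 * ceil(87 * 4 / 64) = 288
Column-major traversal misses (no reuse, every access misses): 48 * 87 = 4176
Ratio = 4176 / 288 = 14.5

14.5


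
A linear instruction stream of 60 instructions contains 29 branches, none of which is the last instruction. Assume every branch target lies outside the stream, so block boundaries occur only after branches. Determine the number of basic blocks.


With no in-sequence branch targets, the leaders are the first instruction plus the instruction after each branch.
Number of basic blocks = branches + 1
= 29 + 1 = 30

30


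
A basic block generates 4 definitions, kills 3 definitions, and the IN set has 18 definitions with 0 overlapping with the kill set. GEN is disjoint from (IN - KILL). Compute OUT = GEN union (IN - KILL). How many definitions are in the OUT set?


IN - KILL: 18 - 0 = 18 surviving definitions
OUT = GEN + surviving = 4 + 18 = 22

22


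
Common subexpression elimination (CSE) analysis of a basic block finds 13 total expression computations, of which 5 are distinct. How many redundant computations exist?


CSE count = total expressions - unique expressions
= 13 - 5 = 8

8


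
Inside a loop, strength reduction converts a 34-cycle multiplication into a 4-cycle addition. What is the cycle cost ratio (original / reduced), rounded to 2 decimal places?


Ratio = mult_cost / add_cost = 34 / 4 = 8.5

8.5


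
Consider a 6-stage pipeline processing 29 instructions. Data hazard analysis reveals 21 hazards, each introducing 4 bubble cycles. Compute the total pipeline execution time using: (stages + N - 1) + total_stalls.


Base cycles = 6 + 29 - 1 = 34
Total stalls = 21 * 4 = 84
Total = 34 + 84 = 118

118


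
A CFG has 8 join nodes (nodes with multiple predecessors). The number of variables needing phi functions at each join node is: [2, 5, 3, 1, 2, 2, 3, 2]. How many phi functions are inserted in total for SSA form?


Total phi functions = sum of phi functions at each join node
= 2 + 5 + 3 + 1 + 2 + 2 + 3 + 2 = 20

20


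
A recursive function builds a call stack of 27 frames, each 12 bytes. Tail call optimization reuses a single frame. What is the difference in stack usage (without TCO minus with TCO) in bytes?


Without TCO: 27 * 12 = 324 bytes
With TCO: reuse 1 frame = 12 bytes
Savings = 324 - 12 = 312

312


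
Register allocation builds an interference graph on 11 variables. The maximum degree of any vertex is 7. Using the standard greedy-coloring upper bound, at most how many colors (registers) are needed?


Greedy coloring never needs more than (max_degree + 1) colors: when coloring a vertex, at most max_degree neighbors are already colored.
Upper bound = 7 + 1 = 8

8


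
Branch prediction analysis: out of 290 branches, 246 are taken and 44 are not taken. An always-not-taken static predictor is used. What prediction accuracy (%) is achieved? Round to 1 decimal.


Predictor: always-not-taken
Correct predictions = 44
Accuracy = 44 / 290 * 100 = 15.2%

15.2


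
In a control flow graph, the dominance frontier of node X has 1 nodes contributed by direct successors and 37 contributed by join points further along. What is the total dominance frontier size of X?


DF(X) = direct successor contributions + join point contributions
= 1 + 37 = 38

38


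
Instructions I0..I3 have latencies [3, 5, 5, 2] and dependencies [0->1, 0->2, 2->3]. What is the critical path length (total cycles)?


Compute longest path through dependency graph: dist(Ik) = max over predecessors of dist + latency(Ik).
dist(I0) = latency 3 = 3
dist(I1) = dist(I0) + 5 = 3 + 5 = 8
dist(I2) = dist(I0) + 5 = 3 + 5 = 8
dist(I3) = dist(I2) + 2 = 8 + 2 = 10
Critical path = max dist = 10

10


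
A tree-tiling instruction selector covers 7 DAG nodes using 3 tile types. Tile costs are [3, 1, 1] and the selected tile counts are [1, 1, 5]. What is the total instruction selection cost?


Total cost = sum(count_i * cost_i)
= 1*3 + 1*1 + 5*1
= 9

9


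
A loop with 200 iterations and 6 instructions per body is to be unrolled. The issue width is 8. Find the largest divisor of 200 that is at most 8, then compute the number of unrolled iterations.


Largest divisor of 200 <= 8 is 8
New iterations = 200 / 8 = 25

25


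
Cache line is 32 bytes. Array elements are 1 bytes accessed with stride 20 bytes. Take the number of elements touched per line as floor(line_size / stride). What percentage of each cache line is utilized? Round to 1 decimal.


Elements per cache line = floor(32 / 20) = 1
Bytes used = 1 * 1 = 1
Utilization = 1 / 32 * 100 = 3.1%

3.1


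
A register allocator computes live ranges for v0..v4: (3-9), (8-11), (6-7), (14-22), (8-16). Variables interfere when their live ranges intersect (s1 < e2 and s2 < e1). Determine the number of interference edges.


Check all pairs for overlapping intervals.
Two intervals (s1,e1) and (s2,e2) overlap if s1 < e2 and s2 < e1.
v0 (3-9) vs v1..v4: overlaps v1, v2, v4 -> 3
v1 (8-11) vs v2..v4: overlaps v4 -> 1
v2 (6-7) vs v3..v4: overlaps none -> 0
v3 (14-22) vs v4: overlaps v4 -> 1
Total overlapping pairs = 3 + 1 + 0 + 1 = 5

5


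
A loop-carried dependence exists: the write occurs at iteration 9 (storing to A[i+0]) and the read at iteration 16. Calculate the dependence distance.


Distance = read iteration - write iteration
= 16 - 9 = 7

7


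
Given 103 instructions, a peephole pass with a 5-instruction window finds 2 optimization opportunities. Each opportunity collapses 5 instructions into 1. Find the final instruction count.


Each match removes 4 instructions.
Total removed = 2 * 4 = 8
Remaining = 103 - 8 = 95

95


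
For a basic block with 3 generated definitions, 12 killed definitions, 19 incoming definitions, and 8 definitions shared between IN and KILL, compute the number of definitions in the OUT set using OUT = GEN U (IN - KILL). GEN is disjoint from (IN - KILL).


IN - KILL: 19 - 8 = 11 surviving definitions
OUT = GEN + surviving = 3 + 11 = 14

14


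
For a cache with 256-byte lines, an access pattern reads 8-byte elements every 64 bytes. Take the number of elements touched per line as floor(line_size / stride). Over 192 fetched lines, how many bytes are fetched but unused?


Elements per line = floor(256 / 64) = 4
Bytes used per line = 4 * 8 = 32
Wasted per line = 256 - 32 = 224
Total wasted = 224 * 192 = 43008

43008


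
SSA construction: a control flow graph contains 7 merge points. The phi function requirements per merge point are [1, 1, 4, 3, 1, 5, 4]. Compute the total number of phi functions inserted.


Total phi functions = sum of phi functions at each join node
= 1 + 1 + 4 + 3 + 1 + 5 + 4 = 19

19


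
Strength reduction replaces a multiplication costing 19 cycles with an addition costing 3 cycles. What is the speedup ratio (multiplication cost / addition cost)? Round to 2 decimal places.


Ratio = mult_cost / add_cost = 19 / 3 = 6.33

6.33


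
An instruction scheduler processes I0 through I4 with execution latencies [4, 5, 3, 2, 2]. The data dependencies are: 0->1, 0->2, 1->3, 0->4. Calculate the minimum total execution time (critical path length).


Compute longest path through dependency graph: dist(Ik) = max over predecessors of dist + latency(Ik).
dist(I0) = latency 4 = 4
dist(I1) = dist(I0) + 5 = 4 + 5 = 9
dist(I2) = dist(I0) + 3 = 4 + 3 = 7
dist(I3) = dist(I1) + 2 = 9 + 2 = 11
dist(I4) = dist(I0) + 2 = 4 + 2 = 6
Critical path = max dist = 11

11


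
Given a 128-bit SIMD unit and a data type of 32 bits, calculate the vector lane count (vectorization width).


Width = SIMD bits / data type bits
= 128 / 32 = 4

4


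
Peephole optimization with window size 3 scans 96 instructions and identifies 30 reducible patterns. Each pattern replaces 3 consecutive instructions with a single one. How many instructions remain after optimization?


Each match removes 2 instructions.
Total removed = 30 * 2 = 60
Remaining = 96 - 60 = 36

36


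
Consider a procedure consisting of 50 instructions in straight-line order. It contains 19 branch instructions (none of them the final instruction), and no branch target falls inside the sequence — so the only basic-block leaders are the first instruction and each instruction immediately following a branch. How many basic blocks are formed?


With no in-sequence branch targets, the leaders are the first instruction plus the instruction after each branch.
Number of basic blocks = branches + 1
= 19 + 1 = 20

20


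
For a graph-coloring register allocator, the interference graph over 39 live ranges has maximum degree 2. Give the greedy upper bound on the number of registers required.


Greedy coloring never needs more than (max_degree + 1) colors: when coloring a vertex, at most max_degree neighbors are already colored.
Upper bound = 2 + 1 = 3

3


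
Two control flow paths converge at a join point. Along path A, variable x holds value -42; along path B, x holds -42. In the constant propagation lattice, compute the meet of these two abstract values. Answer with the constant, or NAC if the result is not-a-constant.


Meet operation: if both paths give the same constant, result is that constant; if they differ, result is NAC (not-a-constant).
Path A: -42, Path B: -42 -> equal
Result: constant -> -42

-42


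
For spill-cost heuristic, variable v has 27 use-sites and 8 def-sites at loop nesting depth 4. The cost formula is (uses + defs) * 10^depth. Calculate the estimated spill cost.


uses + defs = 27 + 8 = 35
10^4 = 10000
Spill cost = 35 * 10000 = 350000

350000


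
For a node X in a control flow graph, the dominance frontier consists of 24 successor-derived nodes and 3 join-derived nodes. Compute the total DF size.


DF(X) = direct successor contributions + join point contributions
= 24 + 3 = 27

27


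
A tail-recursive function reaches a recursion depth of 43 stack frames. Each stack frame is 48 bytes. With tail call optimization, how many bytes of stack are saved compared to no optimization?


Without TCO: 43 * 48 = 2064 bytes
With TCO: reuse 1 frame = 48 bytes
Savings = 2064 - 48 = 2016

2016


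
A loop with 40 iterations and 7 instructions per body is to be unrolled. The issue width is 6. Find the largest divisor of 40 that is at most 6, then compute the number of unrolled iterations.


Largest divisor of 40 <= 6 is 5
New iterations = 40 / 5 = 8

8


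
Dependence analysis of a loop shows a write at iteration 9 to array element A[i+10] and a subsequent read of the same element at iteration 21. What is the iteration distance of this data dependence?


Distance = read iteration - write iteration
= 21 - 9 = 12

12


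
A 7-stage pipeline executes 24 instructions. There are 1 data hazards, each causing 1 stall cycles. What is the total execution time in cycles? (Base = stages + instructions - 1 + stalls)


Base cycles = 7 + 24 - 1 = 30
Total stalls = 1 * 1 = 1
Total = 30 + 1 = 31

31


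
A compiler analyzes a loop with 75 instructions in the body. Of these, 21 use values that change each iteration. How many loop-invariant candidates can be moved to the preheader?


Invariant candidates = total - loop-dependent
= 75 - 21 = 54

54


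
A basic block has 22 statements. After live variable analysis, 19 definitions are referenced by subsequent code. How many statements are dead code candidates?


Dead code = total statements - live definitions
= 22 - 19 = 3

3


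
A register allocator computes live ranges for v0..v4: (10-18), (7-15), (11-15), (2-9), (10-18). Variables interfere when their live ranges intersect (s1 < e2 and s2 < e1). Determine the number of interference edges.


Check all pairs for overlapping intervals.
Two intervals (s1,e1) and (s2,e2) overlap if s1 < e2 and s2 < e1.
v0 (10-18) vs v1..v4: overlaps v1, v2, v4 -> 3
v1 (7-15) vs v2..v4: overlaps v2, v3, v4 -> 3
v2 (11-15) vs v3..v4: overlaps v4 -> 1
v3 (2-9) vs v4: overlaps none -> 0
Total overlapping pairs = 3 + 3 + 1 + 0 = 7

7


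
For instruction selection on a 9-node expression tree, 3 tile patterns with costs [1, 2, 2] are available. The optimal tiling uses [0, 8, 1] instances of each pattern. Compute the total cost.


Total cost = sum(count_i * cost_i)
= 0*1 + 8*2 + 1*2
= 18

18


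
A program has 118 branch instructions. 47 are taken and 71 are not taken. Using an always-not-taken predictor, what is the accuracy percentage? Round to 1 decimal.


Predictor: always-not-taken
Correct predictions = 71
Accuracy = 71 / 118 * 100 = 60.2%

60.2


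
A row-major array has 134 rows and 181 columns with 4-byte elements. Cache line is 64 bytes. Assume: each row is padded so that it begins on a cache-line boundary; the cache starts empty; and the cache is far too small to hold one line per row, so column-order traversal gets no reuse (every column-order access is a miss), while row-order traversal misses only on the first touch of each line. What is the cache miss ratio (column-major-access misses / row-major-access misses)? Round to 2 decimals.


Each row occupies 181 * 4 = 724 bytes and starts on a line boundary, so it spans ceil(724 / 64) = 12 cache lines.
Row-major traversal misses (one per line touched): 134 * ceil(181 * 4 / 64) = 1608
Column-major traversal misses (no reuse, every access misses): 134 * 181 = 24254
Ratio = 24254 / 1608 = 15.08

15.08


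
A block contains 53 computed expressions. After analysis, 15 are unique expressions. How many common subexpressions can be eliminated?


CSE count = total expressions - unique expressions
= 53 - 15 = 38

38


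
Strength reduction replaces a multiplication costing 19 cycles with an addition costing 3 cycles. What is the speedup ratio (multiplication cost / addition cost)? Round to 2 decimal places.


Ratio = mult_cost / add_cost = 19 / 3 = 6.33

6.33


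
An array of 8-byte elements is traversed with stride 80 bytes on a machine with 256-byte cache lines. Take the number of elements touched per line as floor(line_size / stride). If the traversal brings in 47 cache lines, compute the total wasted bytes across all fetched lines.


Elements per line = floor(256 / 80) = 3
Bytes used per line = 3 * 8 = 24
Wasted per line = 256 - 24 = 232
Total wasted = 232 * 47 = 10904

10904


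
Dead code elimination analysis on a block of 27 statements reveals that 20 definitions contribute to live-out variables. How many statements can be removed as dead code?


Dead code = total statements - live definitions
= 27 - 20 = 7

7


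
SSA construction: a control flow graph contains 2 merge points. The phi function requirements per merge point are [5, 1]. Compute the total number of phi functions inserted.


Total phi functions = sum of phi functions at each join node
= 5 + 1 = 6

6


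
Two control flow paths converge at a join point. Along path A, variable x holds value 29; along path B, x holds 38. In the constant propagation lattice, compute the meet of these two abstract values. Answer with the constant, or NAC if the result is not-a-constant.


Meet operation: if both paths give the same constant, result is that constant; if they differ, result is NAC (not-a-constant).
Path A: 29, Path B: 38 -> differ
Result: not-a-constant -> NAC

NAC


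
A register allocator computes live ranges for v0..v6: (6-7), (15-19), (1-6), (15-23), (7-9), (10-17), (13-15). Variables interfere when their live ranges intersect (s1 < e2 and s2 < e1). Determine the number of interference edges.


Check all pairs for overlapping intervals.
Two intervals (s1,e1) and (s2,e2) overlap if s1 < e2 and s2 < e1.
v0 (6-7) vs v1..v6: overlaps none -> 0
v1 (15-19) vs v2..v6: overlaps v3, v5 -> 2
v2 (1-6) vs v3..v6: overlaps none -> 0
v3 (15-23) vs v4..v6: overlaps v5 -> 1
v4 (7-9) vs v5..v6: overlaps none -> 0
v5 (10-17) vs v6: overlaps v6 -> 1
Total overlapping pairs = 0 + 2 + 0 + 1 + 0 + 1 = 4

4


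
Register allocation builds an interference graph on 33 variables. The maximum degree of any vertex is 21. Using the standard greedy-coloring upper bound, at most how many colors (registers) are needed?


Greedy coloring never needs more than (max_degree + 1) colors: when coloring a vertex, at most max_degree neighbors are already colored.
Upper bound = 21 + 1 = 22

22


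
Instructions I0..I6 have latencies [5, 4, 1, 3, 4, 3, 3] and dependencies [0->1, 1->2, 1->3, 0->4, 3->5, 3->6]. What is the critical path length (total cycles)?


Compute longest path through dependency graph: dist(Ik) = max over predecessors of dist + latency(Ik).
dist(I0) = latency 5 = 5
dist(I1) = dist(I0) + 4 = 5 + 4 = 9
dist(I2) = dist(I1) + 1 = 9 + 1 = 10
dist(I3) = dist(I1) + 3 = 9 + 3 = 12
dist(I4) = dist(I0) + 4 = 5 + 4 = 9
dist(I5) = dist(I3) + 3 = 12 + 3 = 15
dist(I6) = dist(I3) + 3 = 12 + 3 = 15
Critical path = max dist = 15

15


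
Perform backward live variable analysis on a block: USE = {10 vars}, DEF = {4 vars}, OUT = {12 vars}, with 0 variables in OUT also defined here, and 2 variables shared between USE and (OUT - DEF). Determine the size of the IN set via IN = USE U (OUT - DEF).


OUT - DEF: 12 - 0 = 12
|IN| = |USE| + |OUT - DEF| - |USE ∩ (OUT - DEF)| = 10 + 12 - 2 = 20

20


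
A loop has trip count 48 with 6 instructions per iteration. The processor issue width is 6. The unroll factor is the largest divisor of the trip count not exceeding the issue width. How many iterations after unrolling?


Largest divisor of 48 <= 6 is 6
New iterations = 48 / 6 = 8

8


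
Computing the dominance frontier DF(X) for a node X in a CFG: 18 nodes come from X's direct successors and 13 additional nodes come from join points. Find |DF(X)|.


DF(X) = direct successor contributions + join point contributions
= 18 + 13 = 31

31


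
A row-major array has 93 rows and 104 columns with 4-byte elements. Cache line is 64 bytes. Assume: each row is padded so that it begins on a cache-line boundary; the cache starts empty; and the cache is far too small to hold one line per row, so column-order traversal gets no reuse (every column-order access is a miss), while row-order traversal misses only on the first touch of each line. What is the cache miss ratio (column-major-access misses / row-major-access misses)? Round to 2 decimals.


Each row occupies 104 * 4 = 416 bytes and starts on a line boundary, so it spans ceil(416 / 64) = 7 cache lines.
Row-major traversal misses (one per line touched): 93 * ceil(104 * 4 / 64) = 651
Column-major traversal misses (no reuse, every access misses): 93 * 104 = 9672
Ratio = 9672 / 651 = 14.86

14.86


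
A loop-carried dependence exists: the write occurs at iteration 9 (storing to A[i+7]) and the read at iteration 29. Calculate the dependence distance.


Distance = read iteration - write iteration
= 29 - 9 = 20

20


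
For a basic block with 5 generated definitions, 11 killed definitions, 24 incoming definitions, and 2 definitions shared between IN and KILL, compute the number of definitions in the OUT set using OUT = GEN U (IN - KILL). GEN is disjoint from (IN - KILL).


IN - KILL: 24 - 2 = 22 surviving definitions
OUT = GEN + surviving = 5 + 22 = 27

27


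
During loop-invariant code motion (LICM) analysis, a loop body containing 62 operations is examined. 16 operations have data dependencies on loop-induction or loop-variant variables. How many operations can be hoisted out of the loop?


Invariant candidates = total - loop-dependent
= 62 - 16 = 46

46


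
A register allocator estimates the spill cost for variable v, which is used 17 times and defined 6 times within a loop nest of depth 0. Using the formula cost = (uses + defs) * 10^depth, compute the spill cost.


uses + defs = 17 + 6 = 23
10^0 = 1
Spill cost = 23 * 1 = 23

23


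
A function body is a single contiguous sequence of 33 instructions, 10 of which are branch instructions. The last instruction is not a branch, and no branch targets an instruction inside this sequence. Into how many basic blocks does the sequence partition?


With no in-sequence branch targets, the leaders are the first instruction plus the instruction after each branch.
Number of basic blocks = branches + 1
= 10 + 1 = 11

11
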